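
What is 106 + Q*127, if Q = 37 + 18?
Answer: 7091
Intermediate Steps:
Q = 55
106 + Q*127 = 106 + 55*127 = 106 + 6985 = 7091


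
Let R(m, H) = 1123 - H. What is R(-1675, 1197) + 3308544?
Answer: 3308470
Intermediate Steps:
R(-1675, 1197) + 3308544 = (1123 - 1*1197) + 3308544 = (1123 - 1197) + 3308544 = -74 + 3308544 = 3308470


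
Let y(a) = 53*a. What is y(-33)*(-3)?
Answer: 5247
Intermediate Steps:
y(-33)*(-3) = (53*(-33))*(-3) = -1749*(-3) = 5247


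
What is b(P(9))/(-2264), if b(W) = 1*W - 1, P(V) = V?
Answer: -1/283 ≈ -0.0035336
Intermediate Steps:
b(W) = -1 + W (b(W) = W - 1 = -1 + W)
b(P(9))/(-2264) = (-1 + 9)/(-2264) = 8*(-1/2264) = -1/283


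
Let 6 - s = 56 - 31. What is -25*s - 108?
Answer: 367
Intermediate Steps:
s = -19 (s = 6 - (56 - 31) = 6 - 1*25 = 6 - 25 = -19)
-25*s - 108 = -25*(-19) - 108 = 475 - 108 = 367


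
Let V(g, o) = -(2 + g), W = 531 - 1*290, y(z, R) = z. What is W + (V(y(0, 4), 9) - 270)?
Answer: -31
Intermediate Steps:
W = 241 (W = 531 - 290 = 241)
V(g, o) = -2 - g
W + (V(y(0, 4), 9) - 270) = 241 + ((-2 - 1*0) - 270) = 241 + ((-2 + 0) - 270) = 241 + (-2 - 270) = 241 - 272 = -31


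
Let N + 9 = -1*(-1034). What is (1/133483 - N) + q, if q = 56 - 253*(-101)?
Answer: 3281546073/133483 ≈ 24584.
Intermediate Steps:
q = 25609 (q = 56 + 25553 = 25609)
N = 1025 (N = -9 - 1*(-1034) = -9 + 1034 = 1025)
(1/133483 - N) + q = (1/133483 - 1*1025) + 25609 = (1/133483 - 1025) + 25609 = -136820074/133483 + 25609 = 3281546073/133483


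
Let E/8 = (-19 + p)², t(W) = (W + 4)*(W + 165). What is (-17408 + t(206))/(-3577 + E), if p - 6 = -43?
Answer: 60502/21511 ≈ 2.8126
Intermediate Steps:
p = -37 (p = 6 - 43 = -37)
t(W) = (4 + W)*(165 + W)
E = 25088 (E = 8*(-19 - 37)² = 8*(-56)² = 8*3136 = 25088)
(-17408 + t(206))/(-3577 + E) = (-17408 + (660 + 206² + 169*206))/(-3577 + 25088) = (-17408 + (660 + 42436 + 34814))/21511 = (-17408 + 77910)*(1/21511) = 60502*(1/21511) = 60502/21511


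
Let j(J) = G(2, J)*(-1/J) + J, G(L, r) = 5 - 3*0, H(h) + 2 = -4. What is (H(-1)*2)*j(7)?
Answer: -528/7 ≈ -75.429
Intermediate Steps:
H(h) = -6 (H(h) = -2 - 4 = -6)
G(L, r) = 5 (G(L, r) = 5 + 0 = 5)
j(J) = J - 5/J (j(J) = 5*(-1/J) + J = -5/J + J = J - 5/J)
(H(-1)*2)*j(7) = (-6*2)*(7 - 5/7) = -12*(7 - 5*⅐) = -12*(7 - 5/7) = -12*44/7 = -528/7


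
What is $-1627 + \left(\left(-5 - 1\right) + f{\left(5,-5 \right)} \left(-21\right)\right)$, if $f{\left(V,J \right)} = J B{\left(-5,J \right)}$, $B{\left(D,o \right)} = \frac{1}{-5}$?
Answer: $-1654$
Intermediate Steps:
$B{\left(D,o \right)} = - \frac{1}{5}$
$f{\left(V,J \right)} = - \frac{J}{5}$ ($f{\left(V,J \right)} = J \left(- \frac{1}{5}\right) = - \frac{J}{5}$)
$-1627 + \left(\left(-5 - 1\right) + f{\left(5,-5 \right)} \left(-21\right)\right) = -1627 + \left(\left(-5 - 1\right) + \left(- \frac{1}{5}\right) \left(-5\right) \left(-21\right)\right) = -1627 + \left(\left(-5 - 1\right) + 1 \left(-21\right)\right) = -1627 - 27 = -1654$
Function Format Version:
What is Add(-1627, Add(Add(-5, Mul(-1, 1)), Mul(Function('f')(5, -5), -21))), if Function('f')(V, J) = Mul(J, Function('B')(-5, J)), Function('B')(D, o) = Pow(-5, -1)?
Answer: -1654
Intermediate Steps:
Function('B')(D, o) = Rational(-1, 5)
Function('f')(V, J) = Mul(Rational(-1, 5), J) (Function('f')(V, J) = Mul(J, Rational(-1, 5)) = Mul(Rational(-1, 5), J))
Add(-1627, Add(Add(-5, Mul(-1, 1)), Mul(Function('f')(5, -5), -21))) = Add(-1627, Add(Add(-5, Mul(-1, 1)), Mul(Mul(Rational(-1, 5), -5), -21))) = Add(-1627, Add(Add(-5, -1), Mul(1, -21))) = Add(-1627, Add(-6, -21)) = Add(-1627, -27) = -1654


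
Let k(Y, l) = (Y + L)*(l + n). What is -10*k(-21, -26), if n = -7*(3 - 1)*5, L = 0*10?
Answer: -20160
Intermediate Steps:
L = 0
n = -70 (n = -14*5 = -7*10 = -70)
k(Y, l) = Y*(-70 + l) (k(Y, l) = (Y + 0)*(l - 70) = Y*(-70 + l))
-10*k(-21, -26) = -(-210)*(-70 - 26) = -(-210)*(-96) = -10*2016 = -20160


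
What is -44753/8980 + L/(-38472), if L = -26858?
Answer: -46267268/10796205 ≈ -4.2855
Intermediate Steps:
-44753/8980 + L/(-38472) = -44753/8980 - 26858/(-38472) = -44753*1/8980 - 26858*(-1/38472) = -44753/8980 + 13429/19236 = -46267268/10796205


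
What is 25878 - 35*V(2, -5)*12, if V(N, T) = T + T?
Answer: 30078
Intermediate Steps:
V(N, T) = 2*T
25878 - 35*V(2, -5)*12 = 25878 - 35*(2*(-5))*12 = 25878 - 35*(-10)*12 = 25878 - (-350)*12 = 25878 - 1*(-4200) = 25878 + 4200 = 30078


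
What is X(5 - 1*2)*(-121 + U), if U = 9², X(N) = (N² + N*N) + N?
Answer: -840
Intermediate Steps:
X(N) = N + 2*N² (X(N) = (N² + N²) + N = 2*N² + N = N + 2*N²)
U = 81
X(5 - 1*2)*(-121 + U) = ((5 - 1*2)*(1 + 2*(5 - 1*2)))*(-121 + 81) = ((5 - 2)*(1 + 2*(5 - 2)))*(-40) = (3*(1 + 2*3))*(-40) = (3*(1 + 6))*(-40) = (3*7)*(-40) = 21*(-40) = -840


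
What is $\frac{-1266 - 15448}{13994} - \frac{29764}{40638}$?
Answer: $- \frac{273935237}{142172043} \approx -1.9268$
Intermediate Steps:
$\frac{-1266 - 15448}{13994} - \frac{29764}{40638} = \left(-16714\right) \frac{1}{13994} - \frac{14882}{20319} = - \frac{8357}{6997} - \frac{14882}{20319} = - \frac{273935237}{142172043}$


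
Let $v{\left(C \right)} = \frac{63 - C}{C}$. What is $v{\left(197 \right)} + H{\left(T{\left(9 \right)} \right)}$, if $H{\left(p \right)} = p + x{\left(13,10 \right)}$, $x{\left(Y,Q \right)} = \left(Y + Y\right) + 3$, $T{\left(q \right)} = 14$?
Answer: $\frac{8337}{197} \approx 42.32$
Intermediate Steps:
$x{\left(Y,Q \right)} = 3 + 2 Y$ ($x{\left(Y,Q \right)} = 2 Y + 3 = 3 + 2 Y$)
$H{\left(p \right)} = 29 + p$ ($H{\left(p \right)} = p + \left(3 + 2 \cdot 13\right) = p + \left(3 + 26\right) = p + 29 = 29 + p$)
$v{\left(C \right)} = \frac{63 - C}{C}$
$v{\left(197 \right)} + H{\left(T{\left(9 \right)} \right)} = \frac{63 - 197}{197} + \left(29 + 14\right) = \frac{63 - 197}{197} + 43 = \frac{1}{197} \left(-134\right) + 43 = - \frac{134}{197} + 43 = \frac{8337}{197}$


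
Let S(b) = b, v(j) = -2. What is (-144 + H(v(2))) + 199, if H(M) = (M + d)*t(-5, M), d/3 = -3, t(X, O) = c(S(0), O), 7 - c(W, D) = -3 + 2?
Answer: -33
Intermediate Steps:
c(W, D) = 8 (c(W, D) = 7 - (-3 + 2) = 7 - 1*(-1) = 7 + 1 = 8)
t(X, O) = 8
d = -9 (d = 3*(-3) = -9)
H(M) = -72 + 8*M (H(M) = (M - 9)*8 = (-9 + M)*8 = -72 + 8*M)
(-144 + H(v(2))) + 199 = (-144 + (-72 + 8*(-2))) + 199 = (-144 + (-72 - 16)) + 199 = (-144 - 88) + 199 = -232 + 199 = -33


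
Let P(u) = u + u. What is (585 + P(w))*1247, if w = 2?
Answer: 734483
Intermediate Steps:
P(u) = 2*u
(585 + P(w))*1247 = (585 + 2*2)*1247 = (585 + 4)*1247 = 589*1247 = 734483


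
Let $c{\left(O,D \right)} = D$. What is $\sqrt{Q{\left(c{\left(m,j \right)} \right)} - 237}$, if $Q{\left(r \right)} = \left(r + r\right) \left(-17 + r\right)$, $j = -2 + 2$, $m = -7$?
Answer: $i \sqrt{237} \approx 15.395 i$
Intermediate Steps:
$j = 0$
$Q{\left(r \right)} = 2 r \left(-17 + r\right)$
$\sqrt{Q{\left(c{\left(m,j \right)} \right)} - 237} = \sqrt{2 \cdot 0 \left(-17 + 0\right) - 237} = \sqrt{2 \cdot 0 \left(-17\right) - 237} = \sqrt{0 - 237} = \sqrt{-237} = i \sqrt{237}$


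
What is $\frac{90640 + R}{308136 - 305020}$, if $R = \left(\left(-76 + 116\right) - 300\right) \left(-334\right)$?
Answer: $\frac{44370}{779} \approx 56.958$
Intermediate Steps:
$R = 86840$ ($R = \left(40 - 300\right) \left(-334\right) = \left(-260\right) \left(-334\right) = 86840$)
$\frac{90640 + R}{308136 - 305020} = \frac{90640 + 86840}{308136 - 305020} = \frac{177480}{3116} = 177480 \cdot \frac{1}{3116} = \frac{44370}{779}$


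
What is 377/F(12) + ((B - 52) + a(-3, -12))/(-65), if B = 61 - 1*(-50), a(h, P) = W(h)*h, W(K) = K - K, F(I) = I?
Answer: 23797/780 ≈ 30.509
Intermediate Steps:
W(K) = 0
a(h, P) = 0 (a(h, P) = 0*h = 0)
B = 111 (B = 61 + 50 = 111)
377/F(12) + ((B - 52) + a(-3, -12))/(-65) = 377/12 + ((111 - 52) + 0)/(-65) = 377*(1/12) + (59 + 0)*(-1/65) = 377/12 + 59*(-1/65) = 377/12 - 59/65 = 23797/780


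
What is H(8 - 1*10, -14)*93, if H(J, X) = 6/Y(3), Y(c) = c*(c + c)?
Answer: 31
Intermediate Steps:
Y(c) = 2*c**2 (Y(c) = c*(2*c) = 2*c**2)
H(J, X) = 1/3 (H(J, X) = 6/((2*3**2)) = 6/((2*9)) = 6/18 = 6*(1/18) = 1/3)
H(8 - 1*10, -14)*93 = (1/3)*93 = 31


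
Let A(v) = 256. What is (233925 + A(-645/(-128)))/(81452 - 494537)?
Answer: -234181/413085 ≈ -0.56691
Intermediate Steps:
(233925 + A(-645/(-128)))/(81452 - 494537) = (233925 + 256)/(81452 - 494537) = 234181/(-413085) = 234181*(-1/413085) = -234181/413085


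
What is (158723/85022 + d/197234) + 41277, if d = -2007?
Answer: 173053651618756/4192307287 ≈ 41279.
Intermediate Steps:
(158723/85022 + d/197234) + 41277 = (158723/85022 - 2007/197234) + 41277 = 7783733257/4192307287 + 41277 = 173053651618756/4192307287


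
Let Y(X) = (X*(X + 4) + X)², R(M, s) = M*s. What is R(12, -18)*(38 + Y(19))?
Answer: -44922384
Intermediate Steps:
Y(X) = (X + X*(4 + X))² (Y(X) = (X*(4 + X) + X)² = (X + X*(4 + X))²)
R(12, -18)*(38 + Y(19)) = (12*(-18))*(38 + 19²*(5 + 19)²) = -216*(38 + 361*24²) = -216*(38 + 361*576) = -216*(38 + 207936) = -216*207974 = -44922384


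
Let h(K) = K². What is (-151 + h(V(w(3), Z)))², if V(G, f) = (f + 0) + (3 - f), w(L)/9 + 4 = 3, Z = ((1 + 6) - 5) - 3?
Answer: 20164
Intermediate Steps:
Z = -1 (Z = (7 - 5) - 3 = 2 - 3 = -1)
w(L) = -9 (w(L) = -36 + 9*3 = -36 + 27 = -9)
V(G, f) = 3 (V(G, f) = f + (3 - f) = 3)
(-151 + h(V(w(3), Z)))² = (-151 + 3²)² = (-151 + 9)² = (-142)² = 20164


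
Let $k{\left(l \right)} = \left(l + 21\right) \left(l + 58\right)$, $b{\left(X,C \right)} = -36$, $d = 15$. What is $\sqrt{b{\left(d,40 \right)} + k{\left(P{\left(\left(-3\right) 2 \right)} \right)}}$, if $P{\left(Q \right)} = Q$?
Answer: $2 \sqrt{186} \approx 27.276$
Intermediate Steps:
$k{\left(l \right)} = \left(21 + l\right) \left(58 + l\right)$
$\sqrt{b{\left(d,40 \right)} + k{\left(P{\left(\left(-3\right) 2 \right)} \right)}} = \sqrt{-36 + \left(1218 + \left(\left(-3\right) 2\right)^{2} + 79 \left(\left(-3\right) 2\right)\right)} = \sqrt{-36 + \left(1218 + \left(-6\right)^{2} + 79 \left(-6\right)\right)} = \sqrt{-36 + \left(1218 + 36 - 474\right)} = \sqrt{-36 + 780} = \sqrt{744} = 2 \sqrt{186}$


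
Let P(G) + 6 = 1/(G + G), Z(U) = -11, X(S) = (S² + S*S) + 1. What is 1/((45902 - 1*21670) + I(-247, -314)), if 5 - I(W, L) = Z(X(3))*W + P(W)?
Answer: 494/10633845 ≈ 4.6455e-5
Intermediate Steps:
X(S) = 1 + 2*S² (X(S) = (S² + S²) + 1 = 2*S² + 1 = 1 + 2*S²)
P(G) = -6 + 1/(2*G) (P(G) = -6 + 1/(G + G) = -6 + 1/(2*G))
I(W, L) = 11 + 11*W - 1/(2*W) (I(W, L) = 5 - (-11*W + (-6 + 1/(2*W))) = 5 - (-6 + 1/(2*W) - 11*W) = 5 + (6 + 11*W - 1/(2*W)) = 11 + 11*W - 1/(2*W))
1/((45902 - 1*21670) + I(-247, -314)) = 1/((45902 - 1*21670) + (11 + 11*(-247) - ½/(-247))) = 1/((45902 - 21670) + (11 - 2717 - ½*(-1/247))) = 1/(24232 + (11 - 2717 + 1/494)) = 1/(24232 - 1336763/494) = 1/(10633845/494) = 494/10633845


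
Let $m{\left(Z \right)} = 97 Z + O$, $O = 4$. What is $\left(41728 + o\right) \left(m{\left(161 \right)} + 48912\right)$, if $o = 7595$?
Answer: $3182961159$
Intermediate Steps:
$m{\left(Z \right)} = 4 + 97 Z$ ($m{\left(Z \right)} = 97 Z + 4 = 4 + 97 Z$)
$\left(41728 + o\right) \left(m{\left(161 \right)} + 48912\right) = \left(41728 + 7595\right) \left(\left(4 + 97 \cdot 161\right) + 48912\right) = 49323 \left(\left(4 + 15617\right) + 48912\right) = 49323 \left(15621 + 48912\right) = 49323 \cdot 64533 = 3182961159$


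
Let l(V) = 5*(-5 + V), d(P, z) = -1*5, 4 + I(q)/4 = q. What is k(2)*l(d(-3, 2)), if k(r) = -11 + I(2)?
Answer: 950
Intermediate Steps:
I(q) = -16 + 4*q
d(P, z) = -5
l(V) = -25 + 5*V
k(r) = -19 (k(r) = -11 + (-16 + 4*2) = -11 + (-16 + 8) = -11 - 8 = -19)
k(2)*l(d(-3, 2)) = -19*(-25 + 5*(-5)) = -19*(-25 - 25) = -19*(-50) = 950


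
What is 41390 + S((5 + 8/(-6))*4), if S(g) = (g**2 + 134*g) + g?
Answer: 392266/9 ≈ 43585.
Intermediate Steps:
S(g) = g**2 + 135*g
41390 + S((5 + 8/(-6))*4) = 41390 + ((5 + 8/(-6))*4)*(135 + (5 + 8/(-6))*4) = 41390 + ((5 + 8*(-1/6))*4)*(135 + (5 + 8*(-1/6))*4) = 41390 + ((5 - 4/3)*4)*(135 + (5 - 4/3)*4) = 41390 + ((11/3)*4)*(135 + (11/3)*4) = 41390 + 44*(135 + 44/3)/3 = 41390 + (44/3)*(449/3) = 41390 + 19756/9 = 392266/9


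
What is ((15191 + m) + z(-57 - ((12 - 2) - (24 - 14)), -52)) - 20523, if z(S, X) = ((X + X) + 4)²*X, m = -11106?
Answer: -536438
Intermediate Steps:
z(S, X) = X*(4 + 2*X)² (z(S, X) = (2*X + 4)²*X = (4 + 2*X)²*X = X*(4 + 2*X)²)
((15191 + m) + z(-57 - ((12 - 2) - (24 - 14)), -52)) - 20523 = ((15191 - 11106) + 4*(-52)*(2 - 52)²) - 20523 = (4085 + 4*(-52)*(-50)²) - 20523 = (4085 + 4*(-52)*2500) - 20523 = (4085 - 520000) - 20523 = -515915 - 20523 = -536438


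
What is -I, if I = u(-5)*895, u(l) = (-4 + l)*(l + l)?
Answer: -80550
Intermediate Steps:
u(l) = 2*l*(-4 + l) (u(l) = (-4 + l)*(2*l) = 2*l*(-4 + l))
I = 80550 (I = (2*(-5)*(-4 - 5))*895 = (2*(-5)*(-9))*895 = 90*895 = 80550)
-I = -1*80550 = -80550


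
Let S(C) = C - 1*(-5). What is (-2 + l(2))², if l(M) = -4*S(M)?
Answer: 900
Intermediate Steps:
S(C) = 5 + C (S(C) = C + 5 = 5 + C)
l(M) = -20 - 4*M (l(M) = -4*(5 + M) = -20 - 4*M)
(-2 + l(2))² = (-2 + (-20 - 4*2))² = (-2 + (-20 - 8))² = (-2 - 28)² = (-30)² = 900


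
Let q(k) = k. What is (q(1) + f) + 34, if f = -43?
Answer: -8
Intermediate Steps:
(q(1) + f) + 34 = (1 - 43) + 34 = -42 + 34 = -8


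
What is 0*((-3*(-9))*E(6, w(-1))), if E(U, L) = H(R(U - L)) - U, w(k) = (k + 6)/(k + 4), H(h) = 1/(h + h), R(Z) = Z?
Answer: 0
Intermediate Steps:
H(h) = 1/(2*h)
w(k) = (6 + k)/(4 + k)
E(U, L) = 1/(2*(U - L)) - U
0*((-3*(-9))*E(6, w(-1))) = 0*((-3*(-9))*((-½ - 1*6*((6 - 1)/(4 - 1) - 1*6))/((6 - 1)/(4 - 1) - 1*6))) = 0*(27*((-½ - 1*6*(5/3 - 6))/(5/3 - 6))) = 0*(27*((-½ - 1*6*(-13/3))/(-13/3))) = 0*(27*(-3*(-½ + 26)/13)) = 0*(27*(-3/13*51/2)) = 0*(27*(-153/26)) = 0*(-4131/26) = 0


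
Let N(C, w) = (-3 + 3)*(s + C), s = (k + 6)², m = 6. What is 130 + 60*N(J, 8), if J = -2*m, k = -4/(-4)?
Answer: 130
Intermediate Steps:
k = 1 (k = -4*(-¼) = 1)
s = 49 (s = (1 + 6)² = 7² = 49)
J = -12 (J = -2*6 = -12)
N(C, w) = 0 (N(C, w) = (-3 + 3)*(49 + C) = 0*(49 + C) = 0)
130 + 60*N(J, 8) = 130 + 60*0 = 130 + 0 = 130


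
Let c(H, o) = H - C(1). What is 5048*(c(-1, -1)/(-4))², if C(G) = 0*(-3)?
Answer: 631/2 ≈ 315.50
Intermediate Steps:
C(G) = 0
c(H, o) = H (c(H, o) = H - 1*0 = H + 0 = H)
5048*(c(-1, -1)/(-4))² = 5048*(-1/(-4))² = 5048*(-1*(-¼))² = 5048*(¼)² = 5048*(1/16) = 631/2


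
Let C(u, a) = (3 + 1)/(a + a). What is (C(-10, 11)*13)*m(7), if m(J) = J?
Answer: 182/11 ≈ 16.545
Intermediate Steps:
C(u, a) = 2/a (C(u, a) = 4/((2*a)) = 4*(1/(2*a)) = 2/a)
(C(-10, 11)*13)*m(7) = ((2/11)*13)*7 = (26/11)*7 = 182/11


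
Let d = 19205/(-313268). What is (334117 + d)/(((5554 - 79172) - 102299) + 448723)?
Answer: 104668145151/85461390008 ≈ 1.2247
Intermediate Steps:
d = -19205/313268 (d = 19205*(-1/313268) = -19205/313268 ≈ -0.061305)
(334117 + d)/(((5554 - 79172) - 102299) + 448723) = (334117 - 19205/313268)/(((5554 - 79172) - 102299) + 448723) = 104668145151/(313268*((-73618 - 102299) + 448723)) = 104668145151/(313268*(-175917 + 448723)) = (104668145151/313268)/272806 = (104668145151/313268)*(1/272806) = 104668145151/85461390008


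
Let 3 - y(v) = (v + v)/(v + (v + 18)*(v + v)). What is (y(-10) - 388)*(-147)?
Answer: 962409/17 ≈ 56612.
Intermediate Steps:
y(v) = 3 - 2*v/(v + 2*v*(18 + v)) (y(v) = 3 - (v + v)/(v + (v + 18)*(v + v)) = 3 - 2*v/(v + (18 + v)*(2*v)) = 3 - 2*v/(v + 2*v*(18 + v)))
(y(-10) - 388)*(-147) = ((109 + 6*(-10))/(37 + 2*(-10)) - 388)*(-147) = ((109 - 60)/(37 - 20) - 388)*(-147) = (49/17 - 388)*(-147) = -6547/17*(-147) = 962409/17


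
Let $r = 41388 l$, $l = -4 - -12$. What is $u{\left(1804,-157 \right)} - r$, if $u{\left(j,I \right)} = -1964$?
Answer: $-333068$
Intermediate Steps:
$l = 8$ ($l = -4 + 12 = 8$)
$r = 331104$ ($r = 41388 \cdot 8 = 331104$)
$u{\left(1804,-157 \right)} - r = -1964 - 331104 = -333068$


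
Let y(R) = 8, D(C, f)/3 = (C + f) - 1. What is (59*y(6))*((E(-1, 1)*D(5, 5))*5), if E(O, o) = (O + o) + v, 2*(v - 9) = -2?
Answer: 509760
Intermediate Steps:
D(C, f) = -3 + 3*C + 3*f (D(C, f) = 3*((C + f) - 1) = 3*(-1 + C + f) = -3 + 3*C + 3*f)
v = 8 (v = 9 + (1/2)*(-2) = 9 - 1 = 8)
E(O, o) = 8 + O + o (E(O, o) = (O + o) + 8 = 8 + O + o)
(59*y(6))*((E(-1, 1)*D(5, 5))*5) = (59*8)*(((8 - 1 + 1)*(-3 + 3*5 + 3*5))*5) = 472*((8*(-3 + 15 + 15))*5) = 472*((8*27)*5) = 472*(216*5) = 472*1080 = 509760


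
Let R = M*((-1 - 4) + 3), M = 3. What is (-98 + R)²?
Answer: 10816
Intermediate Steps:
R = -6 (R = 3*((-1 - 4) + 3) = 3*(-5 + 3) = 3*(-2) = -6)
(-98 + R)² = (-98 - 6)² = (-104)² = 10816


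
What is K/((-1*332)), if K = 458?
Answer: -229/166 ≈ -1.3795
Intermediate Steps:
K/((-1*332)) = 458/((-1*332)) = 458/(-332) = 458*(-1/332) = -229/166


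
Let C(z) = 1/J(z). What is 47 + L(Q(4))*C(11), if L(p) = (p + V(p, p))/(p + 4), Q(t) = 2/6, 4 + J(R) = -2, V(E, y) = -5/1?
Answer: 1840/39 ≈ 47.180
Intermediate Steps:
V(E, y) = -5 (V(E, y) = -5*1 = -5)
J(R) = -6 (J(R) = -4 - 2 = -6)
Q(t) = 1/3 (Q(t) = 2*(1/6) = 1/3)
L(p) = (-5 + p)/(4 + p) (L(p) = (p - 5)/(p + 4) = (-5 + p)/(4 + p))
C(z) = -1/6 (C(z) = 1/(-6) = -1/6)
47 + L(Q(4))*C(11) = 47 + ((-5 + 1/3)/(4 + 1/3))*(-1/6) = 47 + (-14/3/(13/3))*(-1/6) = 47 + ((3/13)*(-14/3))*(-1/6) = 47 - 14/13*(-1/6) = 47 + 7/39 = 1840/39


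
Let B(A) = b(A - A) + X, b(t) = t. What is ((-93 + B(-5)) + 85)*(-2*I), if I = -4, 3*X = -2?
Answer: -208/3 ≈ -69.333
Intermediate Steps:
X = -⅔ (X = (⅓)*(-2) = -⅔ ≈ -0.66667)
B(A) = -⅔ (B(A) = (A - A) - ⅔ = 0 - ⅔ = -⅔)
((-93 + B(-5)) + 85)*(-2*I) = ((-93 - ⅔) + 85)*(-2*(-4)) = (-281/3 + 85)*8 = -26/3*8 = -208/3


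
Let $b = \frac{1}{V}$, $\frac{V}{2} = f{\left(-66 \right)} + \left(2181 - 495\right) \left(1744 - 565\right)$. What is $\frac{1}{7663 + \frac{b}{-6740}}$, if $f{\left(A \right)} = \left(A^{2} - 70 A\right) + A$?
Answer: $\frac{26915569920}{206254012296959} \approx 0.0001305$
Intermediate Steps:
$f{\left(A \right)} = A^{2} - 69 A$
$V = 3993408$ ($V = 2 \left(- 66 \left(-69 - 66\right) + \left(2181 - 495\right) \left(1744 - 565\right)\right) = 2 \left(\left(-66\right) \left(-135\right) + 1686 \cdot 1179\right) = 2 \left(8910 + 1987794\right) = 2 \cdot 1996704 = 3993408$)
$b = \frac{1}{3993408} \approx 2.5041 \cdot 10^{-7}$
$\frac{1}{7663 + \frac{b}{-6740}} = \frac{1}{7663 + \frac{1}{3993408 \left(-6740\right)}} = \frac{1}{7663 + \frac{1}{3993408} \left(- \frac{1}{6740}\right)} = \frac{1}{7663 - \frac{1}{26915569920}} = \frac{1}{\frac{206254012296959}{26915569920}} = \frac{26915569920}{206254012296959}$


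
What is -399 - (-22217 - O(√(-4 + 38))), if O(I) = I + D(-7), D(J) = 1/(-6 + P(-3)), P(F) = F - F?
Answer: 130907/6 + √34 ≈ 21824.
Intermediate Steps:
P(F) = 0
D(J) = -⅙ (D(J) = 1/(-6 + 0) = 1/(-6) = -⅙)
O(I) = -⅙ + I (O(I) = I - ⅙ = -⅙ + I)
-399 - (-22217 - O(√(-4 + 38))) = -399 - (-22217 - (-⅙ + √(-4 + 38))) = -399 - (-22217 - (-⅙ + √34)) = -399 - (-22217 + (⅙ - √34)) = -399 - (-133301/6 - √34) = -399 + (133301/6 + √34) = 130907/6 + √34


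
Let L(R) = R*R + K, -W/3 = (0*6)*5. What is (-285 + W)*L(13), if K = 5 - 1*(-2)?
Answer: -50160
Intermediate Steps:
K = 7 (K = 5 + 2 = 7)
W = 0 (W = -3*0*6*5 = -0*5 = -3*0 = 0)
L(R) = 7 + R² (L(R) = R*R + 7 = R² + 7 = 7 + R²)
(-285 + W)*L(13) = (-285 + 0)*(7 + 13²) = -285*(7 + 169) = -285*176 = -50160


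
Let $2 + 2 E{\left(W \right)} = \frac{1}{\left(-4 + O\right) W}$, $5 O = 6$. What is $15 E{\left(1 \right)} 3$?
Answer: $- \frac{1485}{28} \approx -53.036$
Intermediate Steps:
$O = \frac{6}{5}$ ($O = \frac{1}{5} \cdot 6 = \frac{6}{5} \approx 1.2$)
$E{\left(W \right)} = -1 - \frac{5}{28 W}$ ($E{\left(W \right)} = -1 + \frac{\frac{1}{-4 + \frac{6}{5}} \frac{1}{W}}{2} = -1 + \frac{\frac{1}{- \frac{14}{5}} \frac{1}{W}}{2} = -1 + \frac{\left(- \frac{5}{14}\right) \frac{1}{W}}{2} = -1 - \frac{5}{28 W}$)
$15 E{\left(1 \right)} 3 = 15 \frac{- \frac{5}{28} - 1}{1} \cdot 3 = 15 \cdot 1 \left(- \frac{5}{28} - 1\right) 3 = 15 \cdot 1 \left(- \frac{33}{28}\right) 3 = 15 \left(- \frac{33}{28}\right) 3 = \left(- \frac{495}{28}\right) 3 = - \frac{1485}{28}$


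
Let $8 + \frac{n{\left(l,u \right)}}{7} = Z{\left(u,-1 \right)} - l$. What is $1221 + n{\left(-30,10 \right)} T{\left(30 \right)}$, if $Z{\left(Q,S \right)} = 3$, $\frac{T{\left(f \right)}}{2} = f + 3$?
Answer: $12771$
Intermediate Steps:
$T{\left(f \right)} = 6 + 2 f$ ($T{\left(f \right)} = 2 \left(f + 3\right) = 2 \left(3 + f\right) = 6 + 2 f$)
$n{\left(l,u \right)} = -35 - 7 l$ ($n{\left(l,u \right)} = -56 + 7 \left(3 - l\right) = -56 - \left(-21 + 7 l\right) = -35 - 7 l$)
$1221 + n{\left(-30,10 \right)} T{\left(30 \right)} = 1221 + \left(-35 - -210\right) \left(6 + 2 \cdot 30\right) = 1221 + \left(-35 + 210\right) \left(6 + 60\right) = 1221 + 175 \cdot 66 = 1221 + 11550 = 12771$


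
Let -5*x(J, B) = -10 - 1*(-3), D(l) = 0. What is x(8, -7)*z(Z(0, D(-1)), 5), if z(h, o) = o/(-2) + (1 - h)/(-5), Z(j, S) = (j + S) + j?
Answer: -189/50 ≈ -3.7800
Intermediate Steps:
Z(j, S) = S + 2*j (Z(j, S) = (S + j) + j = S + 2*j)
z(h, o) = -1/5 - o/2 + h/5 (z(h, o) = o*(-1/2) + (1 - h)*(-1/5) = -o/2 + (-1/5 + h/5) = -1/5 - o/2 + h/5)
x(J, B) = 7/5 (x(J, B) = -(-10 - 1*(-3))/5 = -(-10 + 3)/5 = -1/5*(-7) = 7/5)
x(8, -7)*z(Z(0, D(-1)), 5) = 7*(-1/5 - 1/2*5 + (0 + 2*0)/5)/5 = 7*(-1/5 - 5/2 + (0 + 0)/5)/5 = 7*(-1/5 - 5/2 + (1/5)*0)/5 = 7*(-1/5 - 5/2 + 0)/5 = (7/5)*(-27/10) = -189/50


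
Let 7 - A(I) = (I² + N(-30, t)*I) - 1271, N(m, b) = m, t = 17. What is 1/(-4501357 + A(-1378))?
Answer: -1/6440303 ≈ -1.5527e-7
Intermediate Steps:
A(I) = 1278 - I² + 30*I (A(I) = 7 - ((I² - 30*I) - 1271) = 7 - (-1271 + I² - 30*I) = 7 + (1271 - I² + 30*I) = 1278 - I² + 30*I)
1/(-4501357 + A(-1378)) = 1/(-4501357 + (1278 - 1*(-1378)² + 30*(-1378))) = 1/(-4501357 + (1278 - 1*1898884 - 41340)) = 1/(-4501357 + (1278 - 1898884 - 41340)) = 1/(-4501357 - 1938946) = 1/(-6440303) = -1/6440303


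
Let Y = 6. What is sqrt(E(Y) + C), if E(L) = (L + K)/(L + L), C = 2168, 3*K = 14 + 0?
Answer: 8*sqrt(305)/3 ≈ 46.571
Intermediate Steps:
K = 14/3 (K = (14 + 0)/3 = (1/3)*14 = 14/3 ≈ 4.6667)
E(L) = (14/3 + L)/(2*L) (E(L) = (L + 14/3)/(L + L) = (14/3 + L)/((2*L)) = (14/3 + L)*(1/(2*L)) = (14/3 + L)/(2*L))
sqrt(E(Y) + C) = sqrt((1/6)*(14 + 3*6)/6 + 2168) = sqrt((1/6)*(1/6)*(14 + 18) + 2168) = sqrt((1/6)*(1/6)*32 + 2168) = sqrt(8/9 + 2168) = sqrt(19520/9) = 8*sqrt(305)/3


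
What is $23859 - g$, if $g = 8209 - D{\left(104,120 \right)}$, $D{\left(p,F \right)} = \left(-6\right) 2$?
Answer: $15638$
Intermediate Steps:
$D{\left(p,F \right)} = -12$
$g = 8221$ ($g = 8209 - -12 = 8209 + 12 = 8221$)
$23859 - g = 23859 - 8221 = 15638$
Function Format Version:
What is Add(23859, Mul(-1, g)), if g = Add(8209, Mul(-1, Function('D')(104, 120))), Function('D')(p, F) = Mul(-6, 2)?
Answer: 15638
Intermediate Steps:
Function('D')(p, F) = -12
g = 8221 (g = Add(8209, Mul(-1, -12)) = Add(8209, 12) = 8221)
Add(23859, Mul(-1, g)) = Add(23859, Mul(-1, 8221)) = Add(23859, -8221) = 15638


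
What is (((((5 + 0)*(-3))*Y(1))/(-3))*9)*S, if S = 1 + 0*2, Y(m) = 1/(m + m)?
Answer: 45/2 ≈ 22.500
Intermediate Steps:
Y(m) = 1/(2*m)
S = 1 (S = 1 + 0 = 1)
(((((5 + 0)*(-3))*Y(1))/(-3))*9)*S = (((((5 + 0)*(-3))*((1/2)/1))/(-3))*9)*1 = ((((5*(-3))*((1/2)*1))*(-1/3))*9)*1 = ((-15*1/2*(-1/3))*9)*1 = (-15/2*(-1/3)*9)*1 = ((5/2)*9)*1 = (45/2)*1 = 45/2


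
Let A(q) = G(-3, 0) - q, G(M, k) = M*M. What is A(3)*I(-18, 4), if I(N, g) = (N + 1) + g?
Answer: -78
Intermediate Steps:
G(M, k) = M²
I(N, g) = 1 + N + g (I(N, g) = (1 + N) + g = 1 + N + g)
A(q) = 9 - q (A(q) = (-3)² - q = 9 - q)
A(3)*I(-18, 4) = (9 - 1*3)*(1 - 18 + 4) = (9 - 3)*(-13) = 6*(-13) = -78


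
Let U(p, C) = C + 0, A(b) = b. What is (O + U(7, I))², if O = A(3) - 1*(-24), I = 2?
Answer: 841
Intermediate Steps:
O = 27 (O = 3 - 1*(-24) = 3 + 24 = 27)
U(p, C) = C
(O + U(7, I))² = (27 + 2)² = 29² = 841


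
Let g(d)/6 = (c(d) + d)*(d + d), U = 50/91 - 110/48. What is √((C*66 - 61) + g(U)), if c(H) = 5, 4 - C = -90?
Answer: √7244088627/1092 ≈ 77.942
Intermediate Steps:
C = 94 (C = 4 - 1*(-90) = 4 + 90 = 94)
U = -3805/2184 (U = 50*(1/91) - 110*1/48 = 50/91 - 55/24 = -3805/2184 ≈ -1.7422)
g(d) = 12*d*(5 + d) (g(d) = 6*((5 + d)*(d + d)) = 6*((5 + d)*(2*d)) = 6*(2*d*(5 + d)) = 12*d*(5 + d))
√((C*66 - 61) + g(U)) = √((94*66 - 61) + 12*(-3805/2184)*(5 - 3805/2184)) = √((6204 - 61) + 12*(-3805/2184)*(7115/2184)) = √(6143 - 27072575/397488) = √(2414696209/397488) = √7244088627/1092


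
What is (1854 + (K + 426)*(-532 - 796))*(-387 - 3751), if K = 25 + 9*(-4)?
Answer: 2272862708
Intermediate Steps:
K = -11 (K = 25 - 36 = -11)
(1854 + (K + 426)*(-532 - 796))*(-387 - 3751) = (1854 + (-11 + 426)*(-532 - 796))*(-387 - 3751) = (1854 + 415*(-1328))*(-4138) = (1854 - 551120)*(-4138) = -549266*(-4138) = 2272862708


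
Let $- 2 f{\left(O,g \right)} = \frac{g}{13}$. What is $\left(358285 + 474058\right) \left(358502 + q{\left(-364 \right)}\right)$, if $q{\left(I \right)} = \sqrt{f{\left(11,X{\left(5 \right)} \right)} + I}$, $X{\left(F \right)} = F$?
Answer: $298396630186 + \frac{832343 i \sqrt{246194}}{26} \approx 2.984 \cdot 10^{11} + 1.5884 \cdot 10^{7} i$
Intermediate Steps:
$f{\left(O,g \right)} = - \frac{g}{26}$ ($f{\left(O,g \right)} = - \frac{g \frac{1}{13}}{2} = - \frac{\frac{1}{13} g}{2} = - \frac{g}{26}$)
$q{\left(I \right)} = \sqrt{- \frac{5}{26} + I}$ ($q{\left(I \right)} = \sqrt{\left(- \frac{1}{26}\right) 5 + I} = \sqrt{- \frac{5}{26} + I}$)
$\left(358285 + 474058\right) \left(358502 + q{\left(-364 \right)}\right) = \left(358285 + 474058\right) \left(358502 + \frac{\sqrt{-130 + 676 \left(-364\right)}}{26}\right) = 832343 \left(358502 + \frac{\sqrt{-130 - 246064}}{26}\right) = 832343 \left(358502 + \frac{\sqrt{-246194}}{26}\right) = 832343 \left(358502 + \frac{i \sqrt{246194}}{26}\right) = 298396630186 + \frac{832343 i \sqrt{246194}}{26}$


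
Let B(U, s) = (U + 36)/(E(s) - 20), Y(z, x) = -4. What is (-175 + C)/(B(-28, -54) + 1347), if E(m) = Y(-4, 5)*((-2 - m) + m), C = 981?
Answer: 2418/4039 ≈ 0.59866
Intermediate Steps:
E(m) = 8 (E(m) = -4*((-2 - m) + m) = -4*(-2) = 8)
B(U, s) = -3 - U/12 (B(U, s) = (U + 36)/(8 - 20) = (36 + U)/(-12) = (36 + U)*(-1/12) = -3 - U/12)
(-175 + C)/(B(-28, -54) + 1347) = (-175 + 981)/((-3 - 1/12*(-28)) + 1347) = 806/((-3 + 7/3) + 1347) = 806/(-2/3 + 1347) = 806/(4039/3) = 806*(3/4039) = 2418/4039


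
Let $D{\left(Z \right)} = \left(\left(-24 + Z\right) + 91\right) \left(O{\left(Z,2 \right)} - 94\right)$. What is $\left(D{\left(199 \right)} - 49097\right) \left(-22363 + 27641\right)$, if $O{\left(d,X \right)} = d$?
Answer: $-111719426$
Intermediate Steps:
$D{\left(Z \right)} = \left(-94 + Z\right) \left(67 + Z\right)$ ($D{\left(Z \right)} = \left(\left(-24 + Z\right) + 91\right) \left(Z - 94\right) = \left(67 + Z\right) \left(-94 + Z\right) = \left(-94 + Z\right) \left(67 + Z\right)$)
$\left(D{\left(199 \right)} - 49097\right) \left(-22363 + 27641\right) = \left(\left(-6298 + 199^{2} - 5373\right) - 49097\right) \left(-22363 + 27641\right) = \left(\left(-6298 + 39601 - 5373\right) - 49097\right) 5278 = \left(27930 - 49097\right) 5278 = \left(-21167\right) 5278 = -111719426$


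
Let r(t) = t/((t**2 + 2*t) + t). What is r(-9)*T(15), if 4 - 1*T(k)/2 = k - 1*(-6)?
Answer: 17/3 ≈ 5.6667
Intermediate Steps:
T(k) = -4 - 2*k (T(k) = 8 - 2*(k - 1*(-6)) = 8 - 2*(k + 6) = 8 - 2*(6 + k) = 8 + (-12 - 2*k) = -4 - 2*k)
r(t) = t/(t**2 + 3*t)
r(-9)*T(15) = (-4 - 2*15)/(3 - 9) = (-4 - 30)/(-6) = -1/6*(-34) = 17/3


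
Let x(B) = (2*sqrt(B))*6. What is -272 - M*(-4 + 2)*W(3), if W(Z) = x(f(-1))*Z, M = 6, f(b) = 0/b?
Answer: -272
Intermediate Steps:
f(b) = 0
x(B) = 12*sqrt(B)
W(Z) = 0 (W(Z) = (12*sqrt(0))*Z = (12*0)*Z = 0*Z = 0)
-272 - M*(-4 + 2)*W(3) = -272 - 6*(-4 + 2)*0 = -272 - 6*(-2*0) = -272 - 6*0 = -272 - 1*0 = -272 + 0 = -272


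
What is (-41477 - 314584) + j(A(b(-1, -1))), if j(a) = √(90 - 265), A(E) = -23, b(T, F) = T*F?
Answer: -356061 + 5*I*√7 ≈ -3.5606e+5 + 13.229*I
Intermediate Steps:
b(T, F) = F*T
j(a) = 5*I*√7 (j(a) = √(-175) = 5*I*√7)
(-41477 - 314584) + j(A(b(-1, -1))) = (-41477 - 314584) + 5*I*√7 = -356061 + 5*I*√7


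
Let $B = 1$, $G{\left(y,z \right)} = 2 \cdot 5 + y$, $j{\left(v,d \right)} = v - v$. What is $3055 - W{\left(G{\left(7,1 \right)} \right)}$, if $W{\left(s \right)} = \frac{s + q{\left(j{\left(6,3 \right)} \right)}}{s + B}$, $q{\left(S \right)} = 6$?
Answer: $\frac{54967}{18} \approx 3053.7$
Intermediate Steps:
$j{\left(v,d \right)} = 0$
$G{\left(y,z \right)} = 10 + y$
$W{\left(s \right)} = \frac{6 + s}{1 + s}$ ($W{\left(s \right)} = \frac{s + 6}{s + 1} = \frac{6 + s}{1 + s}$)
$3055 - W{\left(G{\left(7,1 \right)} \right)} = 3055 - \frac{6 + \left(10 + 7\right)}{1 + \left(10 + 7\right)} = 3055 - \frac{6 + 17}{1 + 17} = 3055 - \frac{1}{18} \cdot 23 = 3055 - \frac{23}{18} = \frac{54967}{18}$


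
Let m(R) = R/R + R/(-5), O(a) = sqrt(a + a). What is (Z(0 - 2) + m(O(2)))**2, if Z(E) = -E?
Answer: 169/25 ≈ 6.7600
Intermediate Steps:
O(a) = sqrt(2)*sqrt(a) (O(a) = sqrt(2*a) = sqrt(2)*sqrt(a))
m(R) = 1 - R/5 (m(R) = 1 + R*(-1/5) = 1 - R/5)
(Z(0 - 2) + m(O(2)))**2 = (-(0 - 2) + (1 - sqrt(2)*sqrt(2)/5))**2 = (-1*(-2) + (1 - 1/5*2))**2 = (2 + (1 - 2/5))**2 = (2 + 3/5)**2 = (13/5)**2 = 169/25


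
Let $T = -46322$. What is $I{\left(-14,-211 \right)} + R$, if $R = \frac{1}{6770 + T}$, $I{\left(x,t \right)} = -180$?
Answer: $- \frac{7119361}{39552} \approx -180.0$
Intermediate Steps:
$R = - \frac{1}{39552}$ ($R = \frac{1}{6770 - 46322} = \frac{1}{-39552} = - \frac{1}{39552} \approx -2.5283 \cdot 10^{-5}$)
$I{\left(-14,-211 \right)} + R = -180 - \frac{1}{39552} = - \frac{7119361}{39552}$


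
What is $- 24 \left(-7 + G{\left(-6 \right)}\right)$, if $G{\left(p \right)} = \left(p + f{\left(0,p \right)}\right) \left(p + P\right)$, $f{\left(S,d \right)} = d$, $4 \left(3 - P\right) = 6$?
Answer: $-1128$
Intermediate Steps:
$P = \frac{3}{2}$ ($P = 3 - \frac{3}{2} = \frac{3}{2} \approx 1.5$)
$G{\left(p \right)} = 2 p \left(\frac{3}{2} + p\right)$ ($G{\left(p \right)} = \left(p + p\right) \left(p + \frac{3}{2}\right) = 2 p \left(\frac{3}{2} + p\right)$)
$- 24 \left(-7 + G{\left(-6 \right)}\right) = - 24 \left(-7 - 6 \left(3 + 2 \left(-6\right)\right)\right) = - 24 \left(-7 - 6 \left(3 - 12\right)\right) = - 24 \left(-7 - -54\right) = - 24 \left(-7 + 54\right) = \left(-24\right) 47 = -1128$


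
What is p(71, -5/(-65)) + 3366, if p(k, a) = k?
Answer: 3437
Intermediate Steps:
p(71, -5/(-65)) + 3366 = 71 + 3366 = 3437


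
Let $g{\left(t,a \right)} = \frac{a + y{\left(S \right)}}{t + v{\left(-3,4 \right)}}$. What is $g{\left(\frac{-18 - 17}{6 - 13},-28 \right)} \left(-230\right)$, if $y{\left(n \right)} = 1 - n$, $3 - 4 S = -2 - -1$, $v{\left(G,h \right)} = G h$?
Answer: $-920$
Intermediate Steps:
$S = 1$ ($S = \frac{3}{4} - \frac{-2 - -1}{4} = \frac{3}{4} - \frac{-2 + 1}{4} = \frac{3}{4} - - \frac{1}{4} = \frac{3}{4} + \frac{1}{4} = 1$)
$g{\left(t,a \right)} = \frac{a}{-12 + t}$ ($g{\left(t,a \right)} = \frac{a + \left(1 - 1\right)}{t - 12} = \frac{a + 0}{-12 + t} = \frac{a}{-12 + t}$)
$g{\left(\frac{-18 - 17}{6 - 13},-28 \right)} \left(-230\right) = - \frac{28}{-12 + \frac{-18 - 17}{6 - 13}} \left(-230\right) = - \frac{28}{-12 - \frac{35}{-7}} \left(-230\right) = - \frac{28}{-12 - -5} \left(-230\right) = - \frac{28}{-12 + 5} \left(-230\right) = - \frac{28}{-7} \left(-230\right) = \left(-28\right) \left(- \frac{1}{7}\right) \left(-230\right) = 4 \left(-230\right) = -920$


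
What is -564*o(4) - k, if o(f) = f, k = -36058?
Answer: 33802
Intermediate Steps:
-564*o(4) - k = -564*4 - 1*(-36058) = -2256 + 36058 = 33802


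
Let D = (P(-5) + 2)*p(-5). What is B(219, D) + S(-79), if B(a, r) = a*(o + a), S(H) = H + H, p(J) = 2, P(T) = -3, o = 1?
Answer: 48022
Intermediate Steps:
D = -2 (D = (-3 + 2)*2 = -1*2 = -2)
S(H) = 2*H
B(a, r) = a*(1 + a)
B(219, D) + S(-79) = 219*(1 + 219) + 2*(-79) = 219*220 - 158 = 48180 - 158 = 48022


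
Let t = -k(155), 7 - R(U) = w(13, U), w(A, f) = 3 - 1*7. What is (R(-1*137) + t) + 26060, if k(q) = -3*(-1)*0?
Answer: 26071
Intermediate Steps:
w(A, f) = -4 (w(A, f) = 3 - 7 = -4)
R(U) = 11 (R(U) = 7 - 1*(-4) = 7 + 4 = 11)
k(q) = 0 (k(q) = 3*0 = 0)
t = 0 (t = -1*0 = 0)
(R(-1*137) + t) + 26060 = (11 + 0) + 26060 = 11 + 26060 = 26071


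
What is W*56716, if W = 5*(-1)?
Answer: -283580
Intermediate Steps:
W = -5
W*56716 = -5*56716 = -283580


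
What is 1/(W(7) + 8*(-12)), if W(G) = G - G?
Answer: -1/96 ≈ -0.010417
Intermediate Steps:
W(G) = 0
1/(W(7) + 8*(-12)) = 1/(0 + 8*(-12)) = 1/(0 - 96) = 1/(-96) = -1/96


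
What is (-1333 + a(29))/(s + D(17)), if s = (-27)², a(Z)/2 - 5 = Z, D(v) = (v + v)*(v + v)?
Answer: -253/377 ≈ -0.67109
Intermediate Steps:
D(v) = 4*v² (D(v) = (2*v)*(2*v) = 4*v²)
a(Z) = 10 + 2*Z
s = 729
(-1333 + a(29))/(s + D(17)) = (-1333 + (10 + 2*29))/(729 + 4*17²) = (-1333 + (10 + 58))/(729 + 4*289) = (-1333 + 68)/(729 + 1156) = -1265/1885 = (1/1885)*(-1265) = -253/377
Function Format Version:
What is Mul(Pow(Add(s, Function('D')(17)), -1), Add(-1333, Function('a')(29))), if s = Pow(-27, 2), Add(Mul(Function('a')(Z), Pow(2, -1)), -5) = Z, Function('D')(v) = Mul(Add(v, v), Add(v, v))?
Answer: Rational(-253, 377) ≈ -0.67109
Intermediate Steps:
Function('D')(v) = Mul(4, Pow(v, 2)) (Function('D')(v) = Mul(Mul(2, v), Mul(2, v)) = Mul(4, Pow(v, 2)))
Function('a')(Z) = Add(10, Mul(2, Z))
s = 729
Mul(Pow(Add(s, Function('D')(17)), -1), Add(-1333, Function('a')(29))) = Mul(Pow(Add(729, Mul(4, Pow(17, 2))), -1), Add(-1333, Add(10, Mul(2, 29)))) = Mul(Pow(Add(729, Mul(4, 289)), -1), Add(-1333, Add(10, 58))) = Mul(Pow(Add(729, 1156), -1), Add(-1333, 68)) = Mul(Pow(1885, -1), -1265) = Mul(Rational(1, 1885), -1265) = Rational(-253, 377)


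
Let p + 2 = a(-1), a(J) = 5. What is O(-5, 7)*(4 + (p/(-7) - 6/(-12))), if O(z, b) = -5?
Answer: -285/14 ≈ -20.357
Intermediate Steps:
p = 3 (p = -2 + 5 = 3)
O(-5, 7)*(4 + (p/(-7) - 6/(-12))) = -5*(4 + (3/(-7) - 6/(-12))) = -5*(4 + (3*(-⅐) - 6*(-1/12))) = -5*(4 + (-3/7 + ½)) = -5*(4 + 1/14) = -5*57/14 = -285/14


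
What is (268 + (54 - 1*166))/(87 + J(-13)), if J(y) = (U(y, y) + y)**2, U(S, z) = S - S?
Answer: 39/64 ≈ 0.60938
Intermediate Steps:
U(S, z) = 0
J(y) = y**2 (J(y) = (0 + y)**2 = y**2)
(268 + (54 - 1*166))/(87 + J(-13)) = (268 + (54 - 1*166))/(87 + (-13)**2) = (268 + (54 - 166))/(87 + 169) = (268 - 112)/256 = 156*(1/256) = 39/64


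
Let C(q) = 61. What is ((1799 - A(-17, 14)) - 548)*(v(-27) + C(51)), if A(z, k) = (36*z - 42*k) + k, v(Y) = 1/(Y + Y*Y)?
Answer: 104359651/702 ≈ 1.4866e+5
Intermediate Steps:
v(Y) = 1/(Y + Y²)
A(z, k) = -41*k + 36*z (A(z, k) = (-42*k + 36*z) + k = -41*k + 36*z)
((1799 - A(-17, 14)) - 548)*(v(-27) + C(51)) = ((1799 - (-41*14 + 36*(-17))) - 548)*(1/((-27)*(1 - 27)) + 61) = ((1799 - (-574 - 612)) - 548)*(-1/27/(-26) + 61) = ((1799 - 1*(-1186)) - 548)*(-1/27*(-1/26) + 61) = ((1799 + 1186) - 548)*(1/702 + 61) = (2985 - 548)*(42823/702) = 2437*(42823/702) = 104359651/702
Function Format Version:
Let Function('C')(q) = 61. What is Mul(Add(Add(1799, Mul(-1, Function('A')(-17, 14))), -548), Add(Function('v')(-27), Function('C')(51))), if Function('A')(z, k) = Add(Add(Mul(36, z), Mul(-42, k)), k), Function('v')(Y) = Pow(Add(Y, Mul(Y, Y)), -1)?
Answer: Rational(104359651, 702) ≈ 1.4866e+5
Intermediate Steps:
Function('v')(Y) = Pow(Add(Y, Pow(Y, 2)), -1)
Function('A')(z, k) = Add(Mul(-41, k), Mul(36, z)) (Function('A')(z, k) = Add(Add(Mul(-42, k), Mul(36, z)), k) = Add(Mul(-41, k), Mul(36, z)))
Mul(Add(Add(1799, Mul(-1, Function('A')(-17, 14))), -548), Add(Function('v')(-27), Function('C')(51))) = Mul(Add(Add(1799, Mul(-1, Add(Mul(-41, 14), Mul(36, -17)))), -548), Add(Mul(Pow(-27, -1), Pow(Add(1, -27), -1)), 61)) = Mul(Add(Add(1799, Mul(-1, Add(-574, -612))), -548), Add(Mul(Rational(-1, 27), Pow(-26, -1)), 61)) = Mul(Add(Add(1799, Mul(-1, -1186)), -548), Add(Mul(Rational(-1, 27), Rational(-1, 26)), 61)) = Mul(Add(Add(1799, 1186), -548), Add(Rational(1, 702), 61)) = Mul(Add(2985, -548), Rational(42823, 702)) = Mul(2437, Rational(42823, 702)) = Rational(104359651, 702)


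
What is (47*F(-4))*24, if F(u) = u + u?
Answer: -9024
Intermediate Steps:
F(u) = 2*u
(47*F(-4))*24 = (47*(2*(-4)))*24 = (47*(-8))*24 = -376*24 = -9024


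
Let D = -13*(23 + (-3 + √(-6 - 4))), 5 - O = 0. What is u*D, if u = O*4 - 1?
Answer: -4940 - 247*I*√10 ≈ -4940.0 - 781.08*I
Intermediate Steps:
O = 5 (O = 5 - 1*0 = 5 + 0 = 5)
u = 19 (u = 5*4 - 1 = 20 - 1 = 19)
D = -260 - 13*I*√10 (D = -13*(23 + (-3 + √(-10))) = -13*(23 + (-3 + I*√10)) = -13*(20 + I*√10) = -260 - 13*I*√10 ≈ -260.0 - 41.11*I)
u*D = 19*(-260 - 13*I*√10) = -4940 - 247*I*√10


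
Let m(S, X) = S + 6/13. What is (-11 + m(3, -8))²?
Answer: 9604/169 ≈ 56.828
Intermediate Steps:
m(S, X) = 6/13 + S (m(S, X) = S + 6*(1/13) = S + 6/13 = 6/13 + S)
(-11 + m(3, -8))² = (-11 + (6/13 + 3))² = (-11 + 45/13)² = (-98/13)² = 9604/169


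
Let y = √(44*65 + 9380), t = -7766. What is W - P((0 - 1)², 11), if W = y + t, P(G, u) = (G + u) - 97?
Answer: -7681 + 12*√85 ≈ -7570.4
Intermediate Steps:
P(G, u) = -97 + G + u
y = 12*√85 (y = √(2860 + 9380) = √12240 = 12*√85 ≈ 110.63)
W = -7766 + 12*√85 (W = 12*√85 - 7766 = -7766 + 12*√85 ≈ -7655.4)
W - P((0 - 1)², 11) = (-7766 + 12*√85) - (-97 + (0 - 1)² + 11) = (-7766 + 12*√85) - (-97 + (-1)² + 11) = (-7766 + 12*√85) - (-97 + 1 + 11) = (-7766 + 12*√85) - 1*(-85) = (-7766 + 12*√85) + 85 = -7681 + 12*√85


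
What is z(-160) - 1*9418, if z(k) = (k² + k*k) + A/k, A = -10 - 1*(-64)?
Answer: 3342533/80 ≈ 41782.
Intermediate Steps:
A = 54 (A = -10 + 64 = 54)
z(k) = 2*k² + 54/k (z(k) = (k² + k*k) + 54/k = (k² + k²) + 54/k = 2*k² + 54/k)
z(-160) - 1*9418 = 2*(27 + (-160)³)/(-160) - 1*9418 = 2*(-1/160)*(27 - 4096000) - 9418 = 2*(-1/160)*(-4095973) - 9418 = 4095973/80 - 9418 = 3342533/80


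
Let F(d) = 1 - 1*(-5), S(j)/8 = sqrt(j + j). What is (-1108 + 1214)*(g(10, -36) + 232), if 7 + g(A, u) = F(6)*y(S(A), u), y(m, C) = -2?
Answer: 22578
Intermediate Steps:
S(j) = 8*sqrt(2)*sqrt(j) (S(j) = 8*sqrt(j + j) = 8*sqrt(2*j) = 8*(sqrt(2)*sqrt(j)) = 8*sqrt(2)*sqrt(j))
F(d) = 6 (F(d) = 1 + 5 = 6)
g(A, u) = -19 (g(A, u) = -7 + 6*(-2) = -7 - 12 = -19)
(-1108 + 1214)*(g(10, -36) + 232) = (-1108 + 1214)*(-19 + 232) = 106*213 = 22578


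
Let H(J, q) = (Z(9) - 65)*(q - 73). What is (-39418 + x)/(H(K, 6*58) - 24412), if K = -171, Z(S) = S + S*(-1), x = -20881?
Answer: 60299/42287 ≈ 1.4259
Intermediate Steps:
Z(S) = 0 (Z(S) = S - S = 0)
H(J, q) = 4745 - 65*q (H(J, q) = (0 - 65)*(q - 73) = -65*(-73 + q) = 4745 - 65*q)
(-39418 + x)/(H(K, 6*58) - 24412) = (-39418 - 20881)/((4745 - 390*58) - 24412) = -60299/((4745 - 65*348) - 24412) = -60299/((4745 - 22620) - 24412) = -60299/(-17875 - 24412) = -60299/(-42287) = -60299*(-1/42287) = 60299/42287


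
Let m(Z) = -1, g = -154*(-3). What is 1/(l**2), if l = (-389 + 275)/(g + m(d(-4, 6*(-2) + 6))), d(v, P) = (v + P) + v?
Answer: 212521/12996 ≈ 16.353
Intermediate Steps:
d(v, P) = P + 2*v (d(v, P) = (P + v) + v = P + 2*v)
g = 462
l = -114/461 (l = (-389 + 275)/(462 - 1) = -114/461 ≈ -0.24729)
1/(l**2) = 1/((-114/461)**2) = 1/(12996/212521) = 212521/12996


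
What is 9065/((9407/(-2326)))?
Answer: -21085190/9407 ≈ -2241.4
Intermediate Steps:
9065/((9407/(-2326))) = 9065/((9407*(-1/2326))) = 9065/(-9407/2326) = 9065*(-2326/9407) = -21085190/9407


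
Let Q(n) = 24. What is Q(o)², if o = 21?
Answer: 576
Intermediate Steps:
Q(o)² = 24² = 576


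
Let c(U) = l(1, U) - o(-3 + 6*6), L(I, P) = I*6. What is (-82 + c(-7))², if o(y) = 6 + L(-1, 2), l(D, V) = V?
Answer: 7921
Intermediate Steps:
L(I, P) = 6*I
o(y) = 0 (o(y) = 6 + 6*(-1) = 6 - 6 = 0)
c(U) = U (c(U) = U - 1*0 = U + 0 = U)
(-82 + c(-7))² = (-82 - 7)² = (-89)² = 7921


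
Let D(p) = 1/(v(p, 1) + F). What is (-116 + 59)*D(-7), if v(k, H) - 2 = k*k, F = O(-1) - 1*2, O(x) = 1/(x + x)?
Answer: -114/97 ≈ -1.1753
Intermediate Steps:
O(x) = 1/(2*x)
F = -5/2 (F = (1/2)/(-1) - 1*2 = (1/2)*(-1) - 2 = -1/2 - 2 = -5/2 ≈ -2.5000)
v(k, H) = 2 + k**2 (v(k, H) = 2 + k*k = 2 + k**2)
D(p) = 1/(-1/2 + p**2) (D(p) = 1/((2 + p**2) - 5/2) = 1/(-1/2 + p**2))
(-116 + 59)*D(-7) = (-116 + 59)*(2/(-1 + 2*(-7)**2)) = -114/(-1 + 2*49) = -114/(-1 + 98) = -114/97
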